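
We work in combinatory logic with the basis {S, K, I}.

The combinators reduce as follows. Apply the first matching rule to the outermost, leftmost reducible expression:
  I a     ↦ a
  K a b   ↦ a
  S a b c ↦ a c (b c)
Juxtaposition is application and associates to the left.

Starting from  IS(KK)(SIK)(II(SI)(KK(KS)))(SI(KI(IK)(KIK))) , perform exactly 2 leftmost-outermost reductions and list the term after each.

  start: IS(KK)(SIK)(II(SI)(KK(KS)))(SI(KI(IK)(KIK)))
  step 1: S(KK)(SIK)(II(SI)(KK(KS)))(SI(KI(IK)(KIK)))
  step 2: KK(II(SI)(KK(KS)))(SIK(II(SI)(KK(KS))))(SI(KI(IK)(KIK)))

Answer: after 2 steps: KK(II(SI)(KK(KS)))(SIK(II(SI)(KK(KS))))(SI(KI(IK)(KIK)))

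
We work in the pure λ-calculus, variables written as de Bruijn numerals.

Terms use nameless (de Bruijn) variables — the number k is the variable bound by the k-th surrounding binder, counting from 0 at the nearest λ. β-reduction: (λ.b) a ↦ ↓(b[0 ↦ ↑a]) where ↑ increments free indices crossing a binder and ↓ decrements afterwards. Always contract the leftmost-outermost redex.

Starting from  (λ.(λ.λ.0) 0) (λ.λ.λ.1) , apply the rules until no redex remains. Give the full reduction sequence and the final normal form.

Answer: normal form = λ.0  (in 2 steps)

Reduction:
  start: (λ.(λ.λ.0) 0) (λ.λ.λ.1)
  [1] (λ.λ.0) (λ.λ.λ.1)
  [2] λ.0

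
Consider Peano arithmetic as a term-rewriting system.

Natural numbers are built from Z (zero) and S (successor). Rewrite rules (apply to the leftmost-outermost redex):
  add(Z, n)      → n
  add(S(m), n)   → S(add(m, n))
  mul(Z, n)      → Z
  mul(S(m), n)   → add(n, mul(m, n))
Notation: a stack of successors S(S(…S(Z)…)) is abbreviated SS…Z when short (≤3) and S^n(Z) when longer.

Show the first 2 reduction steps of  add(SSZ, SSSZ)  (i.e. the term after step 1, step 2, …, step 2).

Answer: after 2 steps: S(S(add(Z, SSSZ)))

Reduction:
  start: add(SSZ, SSSZ)
  step 1: S(add(SZ, SSSZ))
  step 2: S(S(add(Z, SSSZ)))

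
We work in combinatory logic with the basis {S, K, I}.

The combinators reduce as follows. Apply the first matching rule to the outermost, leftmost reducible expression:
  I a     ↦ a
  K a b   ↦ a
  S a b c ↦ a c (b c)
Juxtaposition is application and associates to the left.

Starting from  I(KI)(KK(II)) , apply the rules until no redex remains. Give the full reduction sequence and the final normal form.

  start: I(KI)(KK(II))
  →1  KI(KK(II))
  →2  I

Answer: normal form = I  (in 2 steps)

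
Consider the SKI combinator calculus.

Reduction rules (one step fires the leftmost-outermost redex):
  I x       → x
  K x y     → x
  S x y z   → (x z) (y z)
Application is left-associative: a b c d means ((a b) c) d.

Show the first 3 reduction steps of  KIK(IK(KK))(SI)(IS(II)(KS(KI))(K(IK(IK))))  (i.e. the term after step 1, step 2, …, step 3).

Answer: after 3 steps: K(KK)(SI)(IS(II)(KS(KI))(K(IK(IK))))

Reduction:
  start: KIK(IK(KK))(SI)(IS(II)(KS(KI))(K(IK(IK))))
  [1] I(IK(KK))(SI)(IS(II)(KS(KI))(K(IK(IK))))
  [2] IK(KK)(SI)(IS(II)(KS(KI))(K(IK(IK))))
  [3] K(KK)(SI)(IS(II)(KS(KI))(K(IK(IK))))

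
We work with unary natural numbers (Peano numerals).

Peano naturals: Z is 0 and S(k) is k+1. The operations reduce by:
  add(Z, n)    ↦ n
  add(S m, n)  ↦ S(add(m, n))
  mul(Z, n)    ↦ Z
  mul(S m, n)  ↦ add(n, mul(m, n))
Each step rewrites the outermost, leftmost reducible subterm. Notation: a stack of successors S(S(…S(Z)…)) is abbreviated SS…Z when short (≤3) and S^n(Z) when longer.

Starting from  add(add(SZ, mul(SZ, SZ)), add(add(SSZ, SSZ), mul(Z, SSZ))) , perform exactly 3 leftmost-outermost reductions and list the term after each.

Answer: after 3 steps: S(add(mul(SZ, SZ), add(add(SSZ, SSZ), mul(Z, SSZ))))

Derivation:
  start: add(add(SZ, mul(SZ, SZ)), add(add(SSZ, SSZ), mul(Z, SSZ)))
  →1  add(S(add(Z, mul(SZ, SZ))), add(add(SSZ, SSZ), mul(Z, SSZ)))
  →2  S(add(add(Z, mul(SZ, SZ)), add(add(SSZ, SSZ), mul(Z, SSZ))))
  →3  S(add(mul(SZ, SZ), add(add(SSZ, SSZ), mul(Z, SSZ))))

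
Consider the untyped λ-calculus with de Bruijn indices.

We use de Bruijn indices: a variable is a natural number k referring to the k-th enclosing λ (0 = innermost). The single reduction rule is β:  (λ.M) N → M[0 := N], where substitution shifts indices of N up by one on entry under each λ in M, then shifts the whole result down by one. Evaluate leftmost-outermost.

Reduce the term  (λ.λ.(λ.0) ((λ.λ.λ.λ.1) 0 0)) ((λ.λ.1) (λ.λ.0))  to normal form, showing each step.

Answer: normal form = λ.λ.λ.1  (in 4 steps)

Reduction:
  start: (λ.λ.(λ.0) ((λ.λ.λ.λ.1) 0 0)) ((λ.λ.1) (λ.λ.0))
  →1  λ.(λ.0) ((λ.λ.λ.λ.1) 0 0)
  →2  λ.(λ.λ.λ.λ.1) 0 0
  →3  λ.(λ.λ.λ.1) 0
  →4  λ.λ.λ.1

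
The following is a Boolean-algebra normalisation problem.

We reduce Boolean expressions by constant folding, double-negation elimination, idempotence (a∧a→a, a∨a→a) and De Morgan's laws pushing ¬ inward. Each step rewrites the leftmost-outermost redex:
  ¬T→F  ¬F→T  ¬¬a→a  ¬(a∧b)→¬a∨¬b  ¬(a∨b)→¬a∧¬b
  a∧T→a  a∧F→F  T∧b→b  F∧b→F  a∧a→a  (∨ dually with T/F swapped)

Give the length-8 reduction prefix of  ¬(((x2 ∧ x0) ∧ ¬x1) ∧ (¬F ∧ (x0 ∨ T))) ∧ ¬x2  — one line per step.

  start: ¬(((x2 ∧ x0) ∧ ¬x1) ∧ (¬F ∧ (x0 ∨ T))) ∧ ¬x2
  step 1: (¬((x2 ∧ x0) ∧ ¬x1) ∨ ¬(¬F ∧ (x0 ∨ T))) ∧ ¬x2
  step 2: ((¬(x2 ∧ x0) ∨ ¬¬x1) ∨ ¬(¬F ∧ (x0 ∨ T))) ∧ ¬x2
  step 3: (((¬x2 ∨ ¬x0) ∨ ¬¬x1) ∨ ¬(¬F ∧ (x0 ∨ T))) ∧ ¬x2
  step 4: (((¬x2 ∨ ¬x0) ∨ x1) ∨ ¬(¬F ∧ (x0 ∨ T))) ∧ ¬x2
  step 5: (((¬x2 ∨ ¬x0) ∨ x1) ∨ (¬¬F ∨ ¬(x0 ∨ T))) ∧ ¬x2
  step 6: (((¬x2 ∨ ¬x0) ∨ x1) ∨ (F ∨ ¬(x0 ∨ T))) ∧ ¬x2
  step 7: (((¬x2 ∨ ¬x0) ∨ x1) ∨ ¬(x0 ∨ T)) ∧ ¬x2
  step 8: (((¬x2 ∨ ¬x0) ∨ x1) ∨ (¬x0 ∧ ¬T)) ∧ ¬x2

Answer: after 8 steps: (((¬x2 ∨ ¬x0) ∨ x1) ∨ (¬x0 ∧ ¬T)) ∧ ¬x2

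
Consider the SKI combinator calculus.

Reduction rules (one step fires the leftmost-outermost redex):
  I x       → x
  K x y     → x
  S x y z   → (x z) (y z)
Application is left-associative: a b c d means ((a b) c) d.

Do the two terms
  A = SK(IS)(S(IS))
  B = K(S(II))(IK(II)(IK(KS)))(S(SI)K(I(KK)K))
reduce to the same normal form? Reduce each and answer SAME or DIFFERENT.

Answer: DIFFERENT — A ⇓ SS, B ⇓ SIK

Reduction:
Term A:
  start: SK(IS)(S(IS))
  →1  K(S(IS))(IS(S(IS)))
  →2  S(IS)
  →3  SS

Term B:
  start: K(S(II))(IK(II)(IK(KS)))(S(SI)K(I(KK)K))
  →1  S(II)(S(SI)K(I(KK)K))
  →2  SI(S(SI)K(I(KK)K))
  →3  SI(SI(I(KK)K)(K(I(KK)K)))
  →4  SI(I(K(I(KK)K))(I(KK)K(K(I(KK)K))))
  →5  SI(K(I(KK)K)(I(KK)K(K(I(KK)K))))
  →6  SI(I(KK)K)
  →7  SI(KKK)
  →8  SIK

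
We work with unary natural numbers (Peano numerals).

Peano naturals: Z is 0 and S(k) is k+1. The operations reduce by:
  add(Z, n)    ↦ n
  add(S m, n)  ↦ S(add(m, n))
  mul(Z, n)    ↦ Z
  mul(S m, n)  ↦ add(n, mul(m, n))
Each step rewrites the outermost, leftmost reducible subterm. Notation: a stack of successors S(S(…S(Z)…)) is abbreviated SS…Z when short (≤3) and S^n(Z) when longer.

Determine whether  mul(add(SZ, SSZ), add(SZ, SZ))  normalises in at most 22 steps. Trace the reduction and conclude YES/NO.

  start: mul(add(SZ, SSZ), add(SZ, SZ))
  step 1: mul(S(add(Z, SSZ)), add(SZ, SZ))
  step 2: add(add(SZ, SZ), mul(add(Z, SSZ), add(SZ, SZ)))
  step 3: add(S(add(Z, SZ)), mul(add(Z, SSZ), add(SZ, SZ)))
  step 4: S(add(add(Z, SZ), mul(add(Z, SSZ), add(SZ, SZ))))
  step 5: S(add(SZ, mul(add(Z, SSZ), add(SZ, SZ))))
  step 6: S(S(add(Z, mul(add(Z, SSZ), add(SZ, SZ)))))
  step 7: S(S(mul(add(Z, SSZ), add(SZ, SZ))))
  step 8: S(S(mul(SSZ, add(SZ, SZ))))
  step 9: S(S(add(add(SZ, SZ), mul(SZ, add(SZ, SZ)))))
  step 10: S(S(add(S(add(Z, SZ)), mul(SZ, add(SZ, SZ)))))
  step 11: S(S(S(add(add(Z, SZ), mul(SZ, add(SZ, SZ))))))
  step 12: S(S(S(add(SZ, mul(SZ, add(SZ, SZ))))))
  step 13: S(S(S(S(add(Z, mul(SZ, add(SZ, SZ)))))))
  step 14: S(S(S(S(mul(SZ, add(SZ, SZ))))))
  step 15: S(S(S(S(add(add(SZ, SZ), mul(Z, add(SZ, SZ)))))))
  step 16: S(S(S(S(add(S(add(Z, SZ)), mul(Z, add(SZ, SZ)))))))
  step 17: S(S(S(S(S(add(add(Z, SZ), mul(Z, add(SZ, SZ))))))))
  step 18: S(S(S(S(S(add(SZ, mul(Z, add(SZ, SZ))))))))
  step 19: S(S(S(S(S(S(add(Z, mul(Z, add(SZ, SZ)))))))))
  step 20: S(S(S(S(S(S(mul(Z, add(SZ, SZ))))))))
  step 21: S^6(Z)

Answer: YES — reaches normal form S^6(Z) in 21 ≤ 22 steps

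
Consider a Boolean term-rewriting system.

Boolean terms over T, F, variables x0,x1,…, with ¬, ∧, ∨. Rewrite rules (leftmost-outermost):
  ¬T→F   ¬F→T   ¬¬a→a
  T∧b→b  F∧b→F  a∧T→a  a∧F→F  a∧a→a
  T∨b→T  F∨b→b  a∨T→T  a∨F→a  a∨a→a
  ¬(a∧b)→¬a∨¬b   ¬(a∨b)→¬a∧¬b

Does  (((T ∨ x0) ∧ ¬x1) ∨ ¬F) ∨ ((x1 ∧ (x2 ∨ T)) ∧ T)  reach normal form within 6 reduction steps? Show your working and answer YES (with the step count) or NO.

Answer: YES — reaches normal form T in 5 ≤ 6 steps

Derivation:
  start: (((T ∨ x0) ∧ ¬x1) ∨ ¬F) ∨ ((x1 ∧ (x2 ∨ T)) ∧ T)
  [1] ((T ∧ ¬x1) ∨ ¬F) ∨ ((x1 ∧ (x2 ∨ T)) ∧ T)
  [2] (¬x1 ∨ ¬F) ∨ ((x1 ∧ (x2 ∨ T)) ∧ T)
  [3] (¬x1 ∨ T) ∨ ((x1 ∧ (x2 ∨ T)) ∧ T)
  [4] T ∨ ((x1 ∧ (x2 ∨ T)) ∧ T)
  [5] T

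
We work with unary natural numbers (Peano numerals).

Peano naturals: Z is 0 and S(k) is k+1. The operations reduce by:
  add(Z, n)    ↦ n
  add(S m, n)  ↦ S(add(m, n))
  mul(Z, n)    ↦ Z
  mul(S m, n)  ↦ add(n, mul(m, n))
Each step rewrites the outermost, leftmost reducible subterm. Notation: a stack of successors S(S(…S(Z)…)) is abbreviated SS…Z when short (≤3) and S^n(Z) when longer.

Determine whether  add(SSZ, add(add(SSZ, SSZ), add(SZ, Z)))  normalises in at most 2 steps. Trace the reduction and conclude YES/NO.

Answer: NO — after 2 steps the term is S(S(add(Z, add(add(SSZ, SSZ), add(SZ, Z))))), not yet normal

Derivation:
  start: add(SSZ, add(add(SSZ, SSZ), add(SZ, Z)))
  [1] S(add(SZ, add(add(SSZ, SSZ), add(SZ, Z))))
  [2] S(S(add(Z, add(add(SSZ, SSZ), add(SZ, Z)))))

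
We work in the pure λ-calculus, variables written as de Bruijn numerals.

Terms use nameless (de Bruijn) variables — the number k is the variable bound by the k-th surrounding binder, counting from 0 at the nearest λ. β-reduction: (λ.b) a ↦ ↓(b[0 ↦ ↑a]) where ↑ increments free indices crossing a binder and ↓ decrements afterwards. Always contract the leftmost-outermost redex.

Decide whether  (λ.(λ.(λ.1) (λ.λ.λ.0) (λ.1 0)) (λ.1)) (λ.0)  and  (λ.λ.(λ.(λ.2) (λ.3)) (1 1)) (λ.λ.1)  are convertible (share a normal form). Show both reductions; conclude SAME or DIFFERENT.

Answer: SAME — A ⇓ λ.0, B ⇓ λ.0

Reduction:
Term A:
  start: (λ.(λ.(λ.1) (λ.λ.λ.0) (λ.1 0)) (λ.1)) (λ.0)
  →1  (λ.(λ.1) (λ.λ.λ.0) (λ.1 0)) (λ.λ.0)
  →2  (λ.λ.λ.0) (λ.λ.λ.0) (λ.(λ.λ.0) 0)
  →3  (λ.λ.0) (λ.(λ.λ.0) 0)
  →4  λ.0

Term B:
  start: (λ.λ.(λ.(λ.2) (λ.3)) (1 1)) (λ.λ.1)
  →1  λ.(λ.(λ.2) (λ.λ.λ.1)) ((λ.λ.1) (λ.λ.1))
  →2  λ.(λ.1) (λ.λ.λ.1)
  →3  λ.0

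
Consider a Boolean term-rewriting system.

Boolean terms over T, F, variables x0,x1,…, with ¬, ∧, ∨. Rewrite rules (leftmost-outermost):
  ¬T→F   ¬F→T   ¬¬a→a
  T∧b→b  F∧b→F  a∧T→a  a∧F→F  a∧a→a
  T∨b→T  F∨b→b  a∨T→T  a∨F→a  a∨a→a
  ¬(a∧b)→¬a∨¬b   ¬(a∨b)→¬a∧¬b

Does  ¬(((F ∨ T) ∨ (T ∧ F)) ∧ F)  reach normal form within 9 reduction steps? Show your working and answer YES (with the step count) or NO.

Answer: YES — reaches normal form T in 9 ≤ 9 steps

Derivation:
  start: ¬(((F ∨ T) ∨ (T ∧ F)) ∧ F)
  →1  ¬((F ∨ T) ∨ (T ∧ F)) ∨ ¬F
  →2  (¬(F ∨ T) ∧ ¬(T ∧ F)) ∨ ¬F
  →3  ((¬F ∧ ¬T) ∧ ¬(T ∧ F)) ∨ ¬F
  →4  ((T ∧ ¬T) ∧ ¬(T ∧ F)) ∨ ¬F
  →5  (¬T ∧ ¬(T ∧ F)) ∨ ¬F
  →6  (F ∧ ¬(T ∧ F)) ∨ ¬F
  →7  F ∨ ¬F
  →8  ¬F
  →9  T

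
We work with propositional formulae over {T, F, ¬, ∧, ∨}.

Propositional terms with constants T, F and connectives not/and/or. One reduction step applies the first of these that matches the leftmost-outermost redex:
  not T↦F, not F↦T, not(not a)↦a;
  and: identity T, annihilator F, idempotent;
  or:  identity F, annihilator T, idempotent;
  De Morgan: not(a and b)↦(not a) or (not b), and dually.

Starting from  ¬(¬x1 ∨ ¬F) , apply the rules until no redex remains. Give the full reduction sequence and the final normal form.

  start: ¬(¬x1 ∨ ¬F)
  step 1: ¬¬x1 ∧ ¬¬F
  step 2: x1 ∧ ¬¬F
  step 3: x1 ∧ F
  step 4: F

Answer: normal form = F  (in 4 steps)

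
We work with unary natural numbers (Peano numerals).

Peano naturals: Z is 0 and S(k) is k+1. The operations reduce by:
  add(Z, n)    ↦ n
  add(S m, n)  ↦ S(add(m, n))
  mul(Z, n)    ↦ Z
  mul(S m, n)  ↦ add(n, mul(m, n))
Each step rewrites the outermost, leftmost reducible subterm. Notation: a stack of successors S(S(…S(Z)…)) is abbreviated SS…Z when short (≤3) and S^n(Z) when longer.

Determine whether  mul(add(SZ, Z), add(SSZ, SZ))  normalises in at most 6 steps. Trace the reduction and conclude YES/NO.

Answer: NO — after 6 steps the term is S(S(add(add(Z, SZ), mul(add(Z, Z), add(SSZ, SZ))))), not yet normal

Derivation:
  start: mul(add(SZ, Z), add(SSZ, SZ))
  [1] mul(S(add(Z, Z)), add(SSZ, SZ))
  [2] add(add(SSZ, SZ), mul(add(Z, Z), add(SSZ, SZ)))
  [3] add(S(add(SZ, SZ)), mul(add(Z, Z), add(SSZ, SZ)))
  [4] S(add(add(SZ, SZ), mul(add(Z, Z), add(SSZ, SZ))))
  [5] S(add(S(add(Z, SZ)), mul(add(Z, Z), add(SSZ, SZ))))
  [6] S(S(add(add(Z, SZ), mul(add(Z, Z), add(SSZ, SZ)))))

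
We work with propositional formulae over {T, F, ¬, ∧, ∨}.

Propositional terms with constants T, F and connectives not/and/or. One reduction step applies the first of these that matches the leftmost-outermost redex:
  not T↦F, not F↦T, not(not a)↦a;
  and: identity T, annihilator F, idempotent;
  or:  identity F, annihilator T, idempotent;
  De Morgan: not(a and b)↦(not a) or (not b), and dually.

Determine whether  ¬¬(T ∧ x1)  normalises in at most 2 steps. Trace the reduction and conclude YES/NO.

  start: ¬¬(T ∧ x1)
  step 1: T ∧ x1
  step 2: x1

Answer: YES — reaches normal form x1 in 2 ≤ 2 steps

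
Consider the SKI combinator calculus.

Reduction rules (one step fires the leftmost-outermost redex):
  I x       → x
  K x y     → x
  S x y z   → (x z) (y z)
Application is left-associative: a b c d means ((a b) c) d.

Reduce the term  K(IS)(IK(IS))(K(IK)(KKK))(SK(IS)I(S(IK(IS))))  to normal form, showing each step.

  start: K(IS)(IK(IS))(K(IK)(KKK))(SK(IS)I(S(IK(IS))))
  →1  IS(K(IK)(KKK))(SK(IS)I(S(IK(IS))))
  →2  S(K(IK)(KKK))(SK(IS)I(S(IK(IS))))
  →3  S(IK)(SK(IS)I(S(IK(IS))))
  →4  SK(SK(IS)I(S(IK(IS))))
  →5  SK(KI(ISI)(S(IK(IS))))
  →6  SK(I(S(IK(IS))))
  →7  SK(S(IK(IS)))
  →8  SK(S(K(IS)))
  →9  SK(S(KS))

Answer: normal form = SK(S(KS))  (in 9 steps)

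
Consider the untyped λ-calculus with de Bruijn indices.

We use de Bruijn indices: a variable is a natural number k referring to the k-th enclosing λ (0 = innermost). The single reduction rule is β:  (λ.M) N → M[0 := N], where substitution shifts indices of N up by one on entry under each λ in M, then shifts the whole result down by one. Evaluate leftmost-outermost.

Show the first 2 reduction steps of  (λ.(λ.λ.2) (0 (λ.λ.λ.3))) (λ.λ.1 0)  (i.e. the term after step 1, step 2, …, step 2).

  start: (λ.(λ.λ.2) (0 (λ.λ.λ.3))) (λ.λ.1 0)
  step 1: (λ.λ.λ.λ.1 0) ((λ.λ.1 0) (λ.λ.λ.λ.λ.1 0))
  step 2: λ.λ.λ.1 0

Answer: after 2 steps: λ.λ.λ.1 0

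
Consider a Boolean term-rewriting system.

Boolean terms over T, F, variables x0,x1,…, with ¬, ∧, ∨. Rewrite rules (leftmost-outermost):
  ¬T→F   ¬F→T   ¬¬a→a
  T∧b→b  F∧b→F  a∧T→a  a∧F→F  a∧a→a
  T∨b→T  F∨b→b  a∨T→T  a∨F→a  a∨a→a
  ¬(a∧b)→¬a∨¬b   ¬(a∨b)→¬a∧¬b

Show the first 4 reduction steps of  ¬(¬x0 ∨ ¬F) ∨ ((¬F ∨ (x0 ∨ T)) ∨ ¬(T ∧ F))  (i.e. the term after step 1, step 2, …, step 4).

  start: ¬(¬x0 ∨ ¬F) ∨ ((¬F ∨ (x0 ∨ T)) ∨ ¬(T ∧ F))
  →1  (¬¬x0 ∧ ¬¬F) ∨ ((¬F ∨ (x0 ∨ T)) ∨ ¬(T ∧ F))
  →2  (x0 ∧ ¬¬F) ∨ ((¬F ∨ (x0 ∨ T)) ∨ ¬(T ∧ F))
  →3  (x0 ∧ F) ∨ ((¬F ∨ (x0 ∨ T)) ∨ ¬(T ∧ F))
  →4  F ∨ ((¬F ∨ (x0 ∨ T)) ∨ ¬(T ∧ F))

Answer: after 4 steps: F ∨ ((¬F ∨ (x0 ∨ T)) ∨ ¬(T ∧ F))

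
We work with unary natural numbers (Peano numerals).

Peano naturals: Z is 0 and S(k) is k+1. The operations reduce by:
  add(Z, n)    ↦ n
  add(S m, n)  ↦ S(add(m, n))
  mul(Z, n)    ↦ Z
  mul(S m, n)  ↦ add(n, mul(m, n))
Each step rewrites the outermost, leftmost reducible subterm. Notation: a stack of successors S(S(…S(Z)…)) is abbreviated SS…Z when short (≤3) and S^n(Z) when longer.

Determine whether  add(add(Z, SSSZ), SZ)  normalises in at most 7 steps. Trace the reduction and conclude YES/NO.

Answer: YES — reaches normal form S^4(Z) in 5 ≤ 7 steps

Working:
  start: add(add(Z, SSSZ), SZ)
  step 1: add(SSSZ, SZ)
  step 2: S(add(SSZ, SZ))
  step 3: S(S(add(SZ, SZ)))
  step 4: S(S(S(add(Z, SZ))))
  step 5: S^4(Z)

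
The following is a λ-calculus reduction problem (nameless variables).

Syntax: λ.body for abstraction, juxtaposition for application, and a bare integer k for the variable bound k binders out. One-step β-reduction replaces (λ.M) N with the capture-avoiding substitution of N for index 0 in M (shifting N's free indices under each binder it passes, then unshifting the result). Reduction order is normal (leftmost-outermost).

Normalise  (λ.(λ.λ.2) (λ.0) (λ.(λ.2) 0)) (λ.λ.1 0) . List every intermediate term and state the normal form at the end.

  start: (λ.(λ.λ.2) (λ.0) (λ.(λ.2) 0)) (λ.λ.1 0)
  →1  (λ.λ.λ.λ.1 0) (λ.0) (λ.(λ.λ.λ.1 0) 0)
  →2  (λ.λ.λ.1 0) (λ.(λ.λ.λ.1 0) 0)
  →3  λ.λ.1 0

Answer: normal form = λ.λ.1 0  (in 3 steps)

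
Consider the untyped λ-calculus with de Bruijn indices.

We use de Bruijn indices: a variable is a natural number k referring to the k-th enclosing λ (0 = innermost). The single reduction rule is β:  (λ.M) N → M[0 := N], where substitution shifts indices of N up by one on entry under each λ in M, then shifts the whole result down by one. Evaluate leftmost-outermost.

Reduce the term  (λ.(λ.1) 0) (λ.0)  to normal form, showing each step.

Answer: normal form = λ.0  (in 2 steps)

Derivation:
  start: (λ.(λ.1) 0) (λ.0)
  →1  (λ.λ.0) (λ.0)
  →2  λ.0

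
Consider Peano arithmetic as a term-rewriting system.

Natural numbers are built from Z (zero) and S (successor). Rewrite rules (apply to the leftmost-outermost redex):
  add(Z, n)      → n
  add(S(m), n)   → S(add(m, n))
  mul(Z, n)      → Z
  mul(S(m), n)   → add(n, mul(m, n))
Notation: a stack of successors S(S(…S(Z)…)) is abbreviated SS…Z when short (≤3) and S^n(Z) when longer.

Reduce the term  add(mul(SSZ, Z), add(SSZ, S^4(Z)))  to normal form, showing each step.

  start: add(mul(SSZ, Z), add(SSZ, S^4(Z)))
  [1] add(add(Z, mul(SZ, Z)), add(SSZ, S^4(Z)))
  [2] add(mul(SZ, Z), add(SSZ, S^4(Z)))
  [3] add(add(Z, mul(Z, Z)), add(SSZ, S^4(Z)))
  [4] add(mul(Z, Z), add(SSZ, S^4(Z)))
  [5] add(Z, add(SSZ, S^4(Z)))
  [6] add(SSZ, S^4(Z))
  [7] S(add(SZ, S^4(Z)))
  [8] S(S(add(Z, S^4(Z))))
  [9] S^6(Z)

Answer: normal form = S^6(Z)  (in 9 steps)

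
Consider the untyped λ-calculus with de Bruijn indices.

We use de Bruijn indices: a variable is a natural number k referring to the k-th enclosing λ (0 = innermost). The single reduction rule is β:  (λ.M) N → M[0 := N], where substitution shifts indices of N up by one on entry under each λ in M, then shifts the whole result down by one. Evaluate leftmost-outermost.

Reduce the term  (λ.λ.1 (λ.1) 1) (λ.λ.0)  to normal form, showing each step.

Answer: normal form = λ.λ.λ.0  (in 3 steps)

Reduction:
  start: (λ.λ.1 (λ.1) 1) (λ.λ.0)
  [1] λ.(λ.λ.0) (λ.1) (λ.λ.0)
  [2] λ.(λ.0) (λ.λ.0)
  [3] λ.λ.λ.0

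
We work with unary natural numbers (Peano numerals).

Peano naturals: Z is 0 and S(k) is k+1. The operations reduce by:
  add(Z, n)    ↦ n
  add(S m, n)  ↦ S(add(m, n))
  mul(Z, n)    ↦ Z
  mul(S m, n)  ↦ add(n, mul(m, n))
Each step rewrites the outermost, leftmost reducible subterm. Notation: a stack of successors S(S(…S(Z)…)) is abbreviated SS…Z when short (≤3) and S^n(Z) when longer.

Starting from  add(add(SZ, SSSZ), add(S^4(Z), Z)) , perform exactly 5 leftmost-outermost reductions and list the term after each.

  start: add(add(SZ, SSSZ), add(S^4(Z), Z))
  →1  add(S(add(Z, SSSZ)), add(S^4(Z), Z))
  →2  S(add(add(Z, SSSZ), add(S^4(Z), Z)))
  →3  S(add(SSSZ, add(S^4(Z), Z)))
  →4  S(S(add(SSZ, add(S^4(Z), Z))))
  →5  S(S(S(add(SZ, add(S^4(Z), Z)))))

Answer: after 5 steps: S(S(S(add(SZ, add(S^4(Z), Z)))))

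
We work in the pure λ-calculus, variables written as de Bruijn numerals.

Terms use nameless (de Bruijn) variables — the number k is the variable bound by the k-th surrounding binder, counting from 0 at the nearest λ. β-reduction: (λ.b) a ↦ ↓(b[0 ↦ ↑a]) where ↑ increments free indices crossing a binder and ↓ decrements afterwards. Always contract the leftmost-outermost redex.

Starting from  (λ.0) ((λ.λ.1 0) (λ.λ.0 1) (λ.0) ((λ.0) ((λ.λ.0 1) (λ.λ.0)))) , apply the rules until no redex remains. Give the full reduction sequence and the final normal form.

  start: (λ.0) ((λ.λ.1 0) (λ.λ.0 1) (λ.0) ((λ.0) ((λ.λ.0 1) (λ.λ.0))))
  step 1: (λ.λ.1 0) (λ.λ.0 1) (λ.0) ((λ.0) ((λ.λ.0 1) (λ.λ.0)))
  step 2: (λ.(λ.λ.0 1) 0) (λ.0) ((λ.0) ((λ.λ.0 1) (λ.λ.0)))
  step 3: (λ.λ.0 1) (λ.0) ((λ.0) ((λ.λ.0 1) (λ.λ.0)))
  step 4: (λ.0 (λ.0)) ((λ.0) ((λ.λ.0 1) (λ.λ.0)))
  step 5: (λ.0) ((λ.λ.0 1) (λ.λ.0)) (λ.0)
  step 6: (λ.λ.0 1) (λ.λ.0) (λ.0)
  step 7: (λ.0 (λ.λ.0)) (λ.0)
  step 8: (λ.0) (λ.λ.0)
  step 9: λ.λ.0

Answer: normal form = λ.λ.0  (in 9 steps)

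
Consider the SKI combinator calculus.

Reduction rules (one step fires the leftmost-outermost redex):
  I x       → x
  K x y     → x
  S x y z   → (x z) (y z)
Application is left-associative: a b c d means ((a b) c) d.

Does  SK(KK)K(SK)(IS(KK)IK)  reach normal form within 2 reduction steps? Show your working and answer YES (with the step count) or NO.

  start: SK(KK)K(SK)(IS(KK)IK)
  [1] KK(KKK)(SK)(IS(KK)IK)
  [2] K(SK)(IS(KK)IK)

Answer: NO — after 2 steps the term is K(SK)(IS(KK)IK), not yet normal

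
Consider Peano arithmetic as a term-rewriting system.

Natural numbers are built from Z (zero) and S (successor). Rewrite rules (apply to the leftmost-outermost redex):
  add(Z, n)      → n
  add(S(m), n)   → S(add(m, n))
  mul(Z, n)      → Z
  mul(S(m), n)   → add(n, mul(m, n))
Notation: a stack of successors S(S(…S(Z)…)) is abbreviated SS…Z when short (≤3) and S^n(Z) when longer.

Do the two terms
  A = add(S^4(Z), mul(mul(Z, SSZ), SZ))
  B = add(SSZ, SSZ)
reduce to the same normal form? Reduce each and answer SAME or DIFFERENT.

Term A:
  start: add(S^4(Z), mul(mul(Z, SSZ), SZ))
  [1] S(add(SSSZ, mul(mul(Z, SSZ), SZ)))
  [2] S(S(add(SSZ, mul(mul(Z, SSZ), SZ))))
  [3] S(S(S(add(SZ, mul(mul(Z, SSZ), SZ)))))
  [4] S(S(S(S(add(Z, mul(mul(Z, SSZ), SZ))))))
  [5] S(S(S(S(mul(mul(Z, SSZ), SZ)))))
  [6] S(S(S(S(mul(Z, SZ)))))
  [7] S^4(Z)

Term B:
  start: add(SSZ, SSZ)
  [1] S(add(SZ, SSZ))
  [2] S(S(add(Z, SSZ)))
  [3] S^4(Z)

Answer: SAME — A ⇓ S^4(Z), B ⇓ S^4(Z)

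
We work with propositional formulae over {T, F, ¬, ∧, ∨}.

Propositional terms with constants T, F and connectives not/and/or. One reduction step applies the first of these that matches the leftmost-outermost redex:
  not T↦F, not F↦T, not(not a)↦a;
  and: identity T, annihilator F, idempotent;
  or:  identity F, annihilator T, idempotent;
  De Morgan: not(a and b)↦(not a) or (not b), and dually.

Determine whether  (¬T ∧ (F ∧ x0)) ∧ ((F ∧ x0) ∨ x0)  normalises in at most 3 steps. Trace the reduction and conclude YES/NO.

  start: (¬T ∧ (F ∧ x0)) ∧ ((F ∧ x0) ∨ x0)
  step 1: (F ∧ (F ∧ x0)) ∧ ((F ∧ x0) ∨ x0)
  step 2: F ∧ ((F ∧ x0) ∨ x0)
  step 3: F

Answer: YES — reaches normal form F in 3 ≤ 3 steps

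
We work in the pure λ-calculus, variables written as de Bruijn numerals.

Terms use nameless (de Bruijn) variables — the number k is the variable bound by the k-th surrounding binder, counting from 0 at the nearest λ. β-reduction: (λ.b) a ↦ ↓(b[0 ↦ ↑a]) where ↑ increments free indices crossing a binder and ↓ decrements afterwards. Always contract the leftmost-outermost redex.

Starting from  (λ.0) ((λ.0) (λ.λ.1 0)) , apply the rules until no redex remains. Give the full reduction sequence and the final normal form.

  start: (λ.0) ((λ.0) (λ.λ.1 0))
  →1  (λ.0) (λ.λ.1 0)
  →2  λ.λ.1 0

Answer: normal form = λ.λ.1 0  (in 2 steps)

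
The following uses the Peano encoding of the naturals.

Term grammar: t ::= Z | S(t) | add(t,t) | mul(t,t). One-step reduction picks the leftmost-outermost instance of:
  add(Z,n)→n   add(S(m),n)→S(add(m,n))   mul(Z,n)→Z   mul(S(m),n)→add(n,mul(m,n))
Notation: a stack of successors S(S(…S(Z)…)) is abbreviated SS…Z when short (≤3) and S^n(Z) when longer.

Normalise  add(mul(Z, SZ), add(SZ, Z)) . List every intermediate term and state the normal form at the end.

  start: add(mul(Z, SZ), add(SZ, Z))
  →1  add(Z, add(SZ, Z))
  →2  add(SZ, Z)
  →3  S(add(Z, Z))
  →4  SZ

Answer: normal form = SZ  (in 4 steps)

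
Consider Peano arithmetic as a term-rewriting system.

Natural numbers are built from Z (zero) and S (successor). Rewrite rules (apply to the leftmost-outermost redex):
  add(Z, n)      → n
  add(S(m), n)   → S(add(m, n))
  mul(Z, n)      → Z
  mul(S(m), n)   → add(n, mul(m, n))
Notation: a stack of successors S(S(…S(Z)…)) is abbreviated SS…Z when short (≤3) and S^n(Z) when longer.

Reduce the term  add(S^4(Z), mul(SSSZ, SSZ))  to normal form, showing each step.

  start: add(S^4(Z), mul(SSSZ, SSZ))
  →1  S(add(SSSZ, mul(SSSZ, SSZ)))
  →2  S(S(add(SSZ, mul(SSSZ, SSZ))))
  →3  S(S(S(add(SZ, mul(SSSZ, SSZ)))))
  →4  S(S(S(S(add(Z, mul(SSSZ, SSZ))))))
  →5  S(S(S(S(mul(SSSZ, SSZ)))))
  →6  S(S(S(S(add(SSZ, mul(SSZ, SSZ))))))
  →7  S(S(S(S(S(add(SZ, mul(SSZ, SSZ)))))))
  →8  S(S(S(S(S(S(add(Z, mul(SSZ, SSZ))))))))
  →9  S(S(S(S(S(S(mul(SSZ, SSZ)))))))
  →10  S(S(S(S(S(S(add(SSZ, mul(SZ, SSZ))))))))
  →11  S(S(S(S(S(S(S(add(SZ, mul(SZ, SSZ)))))))))
  →12  S(S(S(S(S(S(S(S(add(Z, mul(SZ, SSZ))))))))))
  →13  S(S(S(S(S(S(S(S(mul(SZ, SSZ)))))))))
  →14  S(S(S(S(S(S(S(S(add(SSZ, mul(Z, SSZ))))))))))
  →15  S(S(S(S(S(S(S(S(S(add(SZ, mul(Z, SSZ)))))))))))
  →16  S(S(S(S(S(S(S(S(S(S(add(Z, mul(Z, SSZ))))))))))))
  →17  S(S(S(S(S(S(S(S(S(S(mul(Z, SSZ)))))))))))
  →18  S^10(Z)

Answer: normal form = S^10(Z)  (in 18 steps)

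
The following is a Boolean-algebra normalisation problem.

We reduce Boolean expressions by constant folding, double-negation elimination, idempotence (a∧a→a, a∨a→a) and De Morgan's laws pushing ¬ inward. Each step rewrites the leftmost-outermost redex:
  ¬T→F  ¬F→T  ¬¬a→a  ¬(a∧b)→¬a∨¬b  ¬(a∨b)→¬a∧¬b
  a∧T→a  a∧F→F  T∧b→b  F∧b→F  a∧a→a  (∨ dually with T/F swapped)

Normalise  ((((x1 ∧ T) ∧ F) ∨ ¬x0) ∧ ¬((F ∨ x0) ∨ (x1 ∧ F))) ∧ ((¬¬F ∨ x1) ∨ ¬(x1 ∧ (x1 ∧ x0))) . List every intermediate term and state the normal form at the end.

  start: ((((x1 ∧ T) ∧ F) ∨ ¬x0) ∧ ¬((F ∨ x0) ∨ (x1 ∧ F))) ∧ ((¬¬F ∨ x1) ∨ ¬(x1 ∧ (x1 ∧ x0)))
  step 1: ((F ∨ ¬x0) ∧ ¬((F ∨ x0) ∨ (x1 ∧ F))) ∧ ((¬¬F ∨ x1) ∨ ¬(x1 ∧ (x1 ∧ x0)))
  step 2: (¬x0 ∧ ¬((F ∨ x0) ∨ (x1 ∧ F))) ∧ ((¬¬F ∨ x1) ∨ ¬(x1 ∧ (x1 ∧ x0)))
  step 3: (¬x0 ∧ (¬(F ∨ x0) ∧ ¬(x1 ∧ F))) ∧ ((¬¬F ∨ x1) ∨ ¬(x1 ∧ (x1 ∧ x0)))
  step 4: (¬x0 ∧ ((¬F ∧ ¬x0) ∧ ¬(x1 ∧ F))) ∧ ((¬¬F ∨ x1) ∨ ¬(x1 ∧ (x1 ∧ x0)))
  step 5: (¬x0 ∧ ((T ∧ ¬x0) ∧ ¬(x1 ∧ F))) ∧ ((¬¬F ∨ x1) ∨ ¬(x1 ∧ (x1 ∧ x0)))
  step 6: (¬x0 ∧ (¬x0 ∧ ¬(x1 ∧ F))) ∧ ((¬¬F ∨ x1) ∨ ¬(x1 ∧ (x1 ∧ x0)))
  step 7: (¬x0 ∧ (¬x0 ∧ (¬x1 ∨ ¬F))) ∧ ((¬¬F ∨ x1) ∨ ¬(x1 ∧ (x1 ∧ x0)))
  step 8: (¬x0 ∧ (¬x0 ∧ (¬x1 ∨ T))) ∧ ((¬¬F ∨ x1) ∨ ¬(x1 ∧ (x1 ∧ x0)))
  step 9: (¬x0 ∧ (¬x0 ∧ T)) ∧ ((¬¬F ∨ x1) ∨ ¬(x1 ∧ (x1 ∧ x0)))
  step 10: (¬x0 ∧ ¬x0) ∧ ((¬¬F ∨ x1) ∨ ¬(x1 ∧ (x1 ∧ x0)))
  step 11: ¬x0 ∧ ((¬¬F ∨ x1) ∨ ¬(x1 ∧ (x1 ∧ x0)))
  step 12: ¬x0 ∧ ((F ∨ x1) ∨ ¬(x1 ∧ (x1 ∧ x0)))
  step 13: ¬x0 ∧ (x1 ∨ ¬(x1 ∧ (x1 ∧ x0)))
  step 14: ¬x0 ∧ (x1 ∨ (¬x1 ∨ ¬(x1 ∧ x0)))
  step 15: ¬x0 ∧ (x1 ∨ (¬x1 ∨ (¬x1 ∨ ¬x0)))

Answer: normal form = ¬x0 ∧ (x1 ∨ (¬x1 ∨ (¬x1 ∨ ¬x0)))  (in 15 steps)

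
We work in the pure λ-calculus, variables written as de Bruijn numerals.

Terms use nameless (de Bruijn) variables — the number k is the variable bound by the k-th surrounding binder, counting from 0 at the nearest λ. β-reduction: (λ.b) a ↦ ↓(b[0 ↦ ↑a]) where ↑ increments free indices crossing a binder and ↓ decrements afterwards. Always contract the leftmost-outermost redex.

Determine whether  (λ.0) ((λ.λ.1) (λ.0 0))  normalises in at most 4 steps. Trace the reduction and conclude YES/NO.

Answer: YES — reaches normal form λ.λ.0 0 in 2 ≤ 4 steps

Reduction:
  start: (λ.0) ((λ.λ.1) (λ.0 0))
  step 1: (λ.λ.1) (λ.0 0)
  step 2: λ.λ.0 0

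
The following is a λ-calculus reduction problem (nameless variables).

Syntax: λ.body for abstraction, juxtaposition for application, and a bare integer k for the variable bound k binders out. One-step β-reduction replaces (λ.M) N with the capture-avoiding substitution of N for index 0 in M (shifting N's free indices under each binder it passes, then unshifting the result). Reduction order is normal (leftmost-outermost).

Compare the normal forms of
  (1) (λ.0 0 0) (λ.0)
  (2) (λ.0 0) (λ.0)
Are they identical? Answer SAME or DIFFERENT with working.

Answer: SAME — A ⇓ λ.0, B ⇓ λ.0

Derivation:
Term A:
  start: (λ.0 0 0) (λ.0)
  step 1: (λ.0) (λ.0) (λ.0)
  step 2: (λ.0) (λ.0)
  step 3: λ.0

Term B:
  start: (λ.0 0) (λ.0)
  step 1: (λ.0) (λ.0)
  step 2: λ.0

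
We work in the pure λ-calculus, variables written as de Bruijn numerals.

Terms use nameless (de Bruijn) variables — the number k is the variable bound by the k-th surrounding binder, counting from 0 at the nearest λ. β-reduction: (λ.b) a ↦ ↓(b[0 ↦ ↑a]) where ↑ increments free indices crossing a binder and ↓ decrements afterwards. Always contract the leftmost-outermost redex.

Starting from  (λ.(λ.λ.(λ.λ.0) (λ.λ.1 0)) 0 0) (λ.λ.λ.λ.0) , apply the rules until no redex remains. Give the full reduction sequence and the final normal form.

  start: (λ.(λ.λ.(λ.λ.0) (λ.λ.1 0)) 0 0) (λ.λ.λ.λ.0)
  →1  (λ.λ.(λ.λ.0) (λ.λ.1 0)) (λ.λ.λ.λ.0) (λ.λ.λ.λ.0)
  →2  (λ.(λ.λ.0) (λ.λ.1 0)) (λ.λ.λ.λ.0)
  →3  (λ.λ.0) (λ.λ.1 0)
  →4  λ.0

Answer: normal form = λ.0  (in 4 steps)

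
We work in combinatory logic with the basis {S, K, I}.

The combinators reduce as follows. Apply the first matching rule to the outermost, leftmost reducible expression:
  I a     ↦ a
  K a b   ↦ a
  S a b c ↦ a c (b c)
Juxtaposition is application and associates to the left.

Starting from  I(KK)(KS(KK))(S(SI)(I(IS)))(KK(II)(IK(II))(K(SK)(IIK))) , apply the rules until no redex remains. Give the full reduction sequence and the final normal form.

Answer: normal form = S(SI)S  (in 5 steps)

Derivation:
  start: I(KK)(KS(KK))(S(SI)(I(IS)))(KK(II)(IK(II))(K(SK)(IIK)))
  step 1: KK(KS(KK))(S(SI)(I(IS)))(KK(II)(IK(II))(K(SK)(IIK)))
  step 2: K(S(SI)(I(IS)))(KK(II)(IK(II))(K(SK)(IIK)))
  step 3: S(SI)(I(IS))
  step 4: S(SI)(IS)
  step 5: S(SI)S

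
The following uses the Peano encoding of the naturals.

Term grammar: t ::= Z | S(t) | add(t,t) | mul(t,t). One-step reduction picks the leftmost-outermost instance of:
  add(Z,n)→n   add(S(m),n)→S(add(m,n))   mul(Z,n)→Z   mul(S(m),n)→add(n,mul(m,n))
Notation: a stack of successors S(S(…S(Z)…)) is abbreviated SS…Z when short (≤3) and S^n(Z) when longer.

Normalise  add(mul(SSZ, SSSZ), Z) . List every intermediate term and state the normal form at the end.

Answer: normal form = S^6(Z)  (in 18 steps)

Derivation:
  start: add(mul(SSZ, SSSZ), Z)
  step 1: add(add(SSSZ, mul(SZ, SSSZ)), Z)
  step 2: add(S(add(SSZ, mul(SZ, SSSZ))), Z)
  step 3: S(add(add(SSZ, mul(SZ, SSSZ)), Z))
  step 4: S(add(S(add(SZ, mul(SZ, SSSZ))), Z))
  step 5: S(S(add(add(SZ, mul(SZ, SSSZ)), Z)))
  step 6: S(S(add(S(add(Z, mul(SZ, SSSZ))), Z)))
  step 7: S(S(S(add(add(Z, mul(SZ, SSSZ)), Z))))
  step 8: S(S(S(add(mul(SZ, SSSZ), Z))))
  step 9: S(S(S(add(add(SSSZ, mul(Z, SSSZ)), Z))))
  step 10: S(S(S(add(S(add(SSZ, mul(Z, SSSZ))), Z))))
  step 11: S(S(S(S(add(add(SSZ, mul(Z, SSSZ)), Z)))))
  step 12: S(S(S(S(add(S(add(SZ, mul(Z, SSSZ))), Z)))))
  step 13: S(S(S(S(S(add(add(SZ, mul(Z, SSSZ)), Z))))))
  step 14: S(S(S(S(S(add(S(add(Z, mul(Z, SSSZ))), Z))))))
  step 15: S(S(S(S(S(S(add(add(Z, mul(Z, SSSZ)), Z)))))))
  step 16: S(S(S(S(S(S(add(mul(Z, SSSZ), Z)))))))
  step 17: S(S(S(S(S(S(add(Z, Z)))))))
  step 18: S^6(Z)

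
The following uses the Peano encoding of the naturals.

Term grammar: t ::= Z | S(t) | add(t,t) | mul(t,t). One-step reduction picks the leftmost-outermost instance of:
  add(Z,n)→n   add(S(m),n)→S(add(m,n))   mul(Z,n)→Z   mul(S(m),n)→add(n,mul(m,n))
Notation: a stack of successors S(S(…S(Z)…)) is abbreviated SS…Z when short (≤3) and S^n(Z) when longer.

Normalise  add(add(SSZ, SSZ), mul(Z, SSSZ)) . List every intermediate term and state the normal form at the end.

  start: add(add(SSZ, SSZ), mul(Z, SSSZ))
  step 1: add(S(add(SZ, SSZ)), mul(Z, SSSZ))
  step 2: S(add(add(SZ, SSZ), mul(Z, SSSZ)))
  step 3: S(add(S(add(Z, SSZ)), mul(Z, SSSZ)))
  step 4: S(S(add(add(Z, SSZ), mul(Z, SSSZ))))
  step 5: S(S(add(SSZ, mul(Z, SSSZ))))
  step 6: S(S(S(add(SZ, mul(Z, SSSZ)))))
  step 7: S(S(S(S(add(Z, mul(Z, SSSZ))))))
  step 8: S(S(S(S(mul(Z, SSSZ)))))
  step 9: S^4(Z)

Answer: normal form = S^4(Z)  (in 9 steps)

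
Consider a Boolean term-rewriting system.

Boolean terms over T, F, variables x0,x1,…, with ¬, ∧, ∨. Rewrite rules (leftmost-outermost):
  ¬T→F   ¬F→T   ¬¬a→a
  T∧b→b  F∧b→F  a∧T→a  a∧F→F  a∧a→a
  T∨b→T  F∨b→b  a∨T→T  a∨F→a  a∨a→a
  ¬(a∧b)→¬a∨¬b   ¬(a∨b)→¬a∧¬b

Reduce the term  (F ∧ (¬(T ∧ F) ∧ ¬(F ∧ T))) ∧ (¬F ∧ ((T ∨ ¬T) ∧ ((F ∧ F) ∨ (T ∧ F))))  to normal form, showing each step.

  start: (F ∧ (¬(T ∧ F) ∧ ¬(F ∧ T))) ∧ (¬F ∧ ((T ∨ ¬T) ∧ ((F ∧ F) ∨ (T ∧ F))))
  step 1: F ∧ (¬F ∧ ((T ∨ ¬T) ∧ ((F ∧ F) ∨ (T ∧ F))))
  step 2: F

Answer: normal form = F  (in 2 steps)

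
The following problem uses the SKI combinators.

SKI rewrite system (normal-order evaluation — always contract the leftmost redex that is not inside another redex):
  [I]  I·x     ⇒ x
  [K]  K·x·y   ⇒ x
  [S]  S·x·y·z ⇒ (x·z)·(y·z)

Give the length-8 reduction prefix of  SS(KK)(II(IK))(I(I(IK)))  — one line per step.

Answer: after 8 steps: IK

Reduction:
  start: SS(KK)(II(IK))(I(I(IK)))
  step 1: S(II(IK))(KK(II(IK)))(I(I(IK)))
  step 2: II(IK)(I(I(IK)))(KK(II(IK))(I(I(IK))))
  step 3: I(IK)(I(I(IK)))(KK(II(IK))(I(I(IK))))
  step 4: IK(I(I(IK)))(KK(II(IK))(I(I(IK))))
  step 5: K(I(I(IK)))(KK(II(IK))(I(I(IK))))
  step 6: I(I(IK))
  step 7: I(IK)
  step 8: IK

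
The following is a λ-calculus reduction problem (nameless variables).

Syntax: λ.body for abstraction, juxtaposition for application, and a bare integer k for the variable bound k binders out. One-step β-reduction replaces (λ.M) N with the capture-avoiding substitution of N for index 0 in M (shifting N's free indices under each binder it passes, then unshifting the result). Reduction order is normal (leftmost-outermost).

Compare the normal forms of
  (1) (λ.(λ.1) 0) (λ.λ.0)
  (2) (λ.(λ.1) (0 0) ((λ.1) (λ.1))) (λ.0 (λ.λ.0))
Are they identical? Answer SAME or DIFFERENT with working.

Term A:
  start: (λ.(λ.1) 0) (λ.λ.0)
  →1  (λ.λ.λ.0) (λ.λ.0)
  →2  λ.λ.0

Term B:
  start: (λ.(λ.1) (0 0) ((λ.1) (λ.1))) (λ.0 (λ.λ.0))
  →1  (λ.λ.0 (λ.λ.0)) ((λ.0 (λ.λ.0)) (λ.0 (λ.λ.0))) ((λ.λ.0 (λ.λ.0)) (λ.λ.0 (λ.λ.0)))
  →2  (λ.0 (λ.λ.0)) ((λ.λ.0 (λ.λ.0)) (λ.λ.0 (λ.λ.0)))
  →3  (λ.λ.0 (λ.λ.0)) (λ.λ.0 (λ.λ.0)) (λ.λ.0)
  →4  (λ.0 (λ.λ.0)) (λ.λ.0)
  →5  (λ.λ.0) (λ.λ.0)
  →6  λ.0

Answer: DIFFERENT — A ⇓ λ.λ.0, B ⇓ λ.0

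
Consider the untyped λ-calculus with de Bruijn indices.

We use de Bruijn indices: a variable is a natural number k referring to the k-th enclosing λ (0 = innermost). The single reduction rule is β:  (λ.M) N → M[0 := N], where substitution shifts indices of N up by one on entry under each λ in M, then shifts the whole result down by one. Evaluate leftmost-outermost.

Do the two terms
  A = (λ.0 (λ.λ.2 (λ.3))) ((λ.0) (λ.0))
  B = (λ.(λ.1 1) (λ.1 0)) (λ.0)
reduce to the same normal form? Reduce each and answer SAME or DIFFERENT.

Term A:
  start: (λ.0 (λ.λ.2 (λ.3))) ((λ.0) (λ.0))
  [1] (λ.0) (λ.0) (λ.λ.(λ.0) (λ.0) (λ.(λ.0) (λ.0)))
  [2] (λ.0) (λ.λ.(λ.0) (λ.0) (λ.(λ.0) (λ.0)))
  [3] λ.λ.(λ.0) (λ.0) (λ.(λ.0) (λ.0))
  [4] λ.λ.(λ.0) (λ.(λ.0) (λ.0))
  [5] λ.λ.λ.(λ.0) (λ.0)
  [6] λ.λ.λ.λ.0

Term B:
  start: (λ.(λ.1 1) (λ.1 0)) (λ.0)
  [1] (λ.(λ.0) (λ.0)) (λ.(λ.0) 0)
  [2] (λ.0) (λ.0)
  [3] λ.0

Answer: DIFFERENT — A ⇓ λ.λ.λ.λ.0, B ⇓ λ.0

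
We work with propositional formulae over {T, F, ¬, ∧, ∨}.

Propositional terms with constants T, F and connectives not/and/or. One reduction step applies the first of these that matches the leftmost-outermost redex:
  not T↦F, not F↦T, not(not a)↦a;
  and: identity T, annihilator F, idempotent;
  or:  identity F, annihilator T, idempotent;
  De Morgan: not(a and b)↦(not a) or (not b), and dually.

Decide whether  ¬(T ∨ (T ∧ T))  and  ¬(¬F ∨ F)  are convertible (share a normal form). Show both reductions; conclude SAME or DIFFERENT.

Answer: SAME — A ⇓ F, B ⇓ F

Derivation:
Term A:
  start: ¬(T ∨ (T ∧ T))
  [1] ¬T ∧ ¬(T ∧ T)
  [2] F ∧ ¬(T ∧ T)
  [3] F

Term B:
  start: ¬(¬F ∨ F)
  [1] ¬¬F ∧ ¬F
  [2] F ∧ ¬F
  [3] F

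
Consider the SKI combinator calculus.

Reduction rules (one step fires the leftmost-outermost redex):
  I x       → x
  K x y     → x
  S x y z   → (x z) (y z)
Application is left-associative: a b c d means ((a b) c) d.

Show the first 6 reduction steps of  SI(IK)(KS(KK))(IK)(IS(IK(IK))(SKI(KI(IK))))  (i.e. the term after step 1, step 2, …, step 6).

  start: SI(IK)(KS(KK))(IK)(IS(IK(IK))(SKI(KI(IK))))
  [1] I(KS(KK))(IK(KS(KK)))(IK)(IS(IK(IK))(SKI(KI(IK))))
  [2] KS(KK)(IK(KS(KK)))(IK)(IS(IK(IK))(SKI(KI(IK))))
  [3] S(IK(KS(KK)))(IK)(IS(IK(IK))(SKI(KI(IK))))
  [4] IK(KS(KK))(IS(IK(IK))(SKI(KI(IK))))(IK(IS(IK(IK))(SKI(KI(IK)))))
  [5] K(KS(KK))(IS(IK(IK))(SKI(KI(IK))))(IK(IS(IK(IK))(SKI(KI(IK)))))
  [6] KS(KK)(IK(IS(IK(IK))(SKI(KI(IK)))))

Answer: after 6 steps: KS(KK)(IK(IS(IK(IK))(SKI(KI(IK)))))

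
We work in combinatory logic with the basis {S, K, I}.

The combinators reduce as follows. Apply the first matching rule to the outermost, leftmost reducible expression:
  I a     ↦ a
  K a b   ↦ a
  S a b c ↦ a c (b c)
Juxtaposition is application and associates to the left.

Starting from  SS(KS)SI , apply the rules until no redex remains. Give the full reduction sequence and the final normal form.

  start: SS(KS)SI
  step 1: SS(KSS)I
  step 2: SI(KSSI)
  step 3: SI(SI)

Answer: normal form = SI(SI)  (in 3 steps)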